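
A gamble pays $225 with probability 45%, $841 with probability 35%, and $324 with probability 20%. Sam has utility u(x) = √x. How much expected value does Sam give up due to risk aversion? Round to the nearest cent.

E[u] = 0.45·√225 + 0.35·√841 + 0.2·√324 = 0.45·15 + 0.35·29 + 0.2·18 = 20.5
CE = (20.5)² = 420.25
Risk premium = EV − CE = 460.4 − 420.25 = 40.15

$40.15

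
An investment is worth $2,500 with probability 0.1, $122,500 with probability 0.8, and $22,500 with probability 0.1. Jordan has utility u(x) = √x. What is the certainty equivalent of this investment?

$90,000

E[u] = 0.1·√2500 + 0.8·√122500 + 0.1·√22500 = 0.1·50 + 0.8·350 + 0.1·150 = 300
CE = (300)² = 90000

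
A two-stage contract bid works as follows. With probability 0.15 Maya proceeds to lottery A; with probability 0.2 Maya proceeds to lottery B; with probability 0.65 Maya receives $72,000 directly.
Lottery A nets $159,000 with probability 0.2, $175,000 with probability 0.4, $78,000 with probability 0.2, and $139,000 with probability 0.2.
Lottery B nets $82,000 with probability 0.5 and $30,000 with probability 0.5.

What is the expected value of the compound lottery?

$79,780

EV(A) = 0.2 × 159000 + 0.4 × 175000 + 0.2 × 78000 + 0.2 × 139000 = 31800 + 70000 + 15600 + 27800 = 145200
EV(B) = 0.5 × 82000 + 0.5 × 30000 = 41000 + 15000 = 56000
Branch C: 72000 (certain)
Overall = 0.15 × 145200 + 0.2 × 56000 + 0.65 × 72000 = 21780 + 11200 + 46800 = 79780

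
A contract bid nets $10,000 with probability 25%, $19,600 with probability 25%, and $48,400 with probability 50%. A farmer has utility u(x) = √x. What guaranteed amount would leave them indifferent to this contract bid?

E[u] = 0.25·√10000 + 0.25·√19600 + 0.5·√48400 = 0.25·100 + 0.25·140 + 0.5·220 = 170
CE = (170)² = 28900

$28,900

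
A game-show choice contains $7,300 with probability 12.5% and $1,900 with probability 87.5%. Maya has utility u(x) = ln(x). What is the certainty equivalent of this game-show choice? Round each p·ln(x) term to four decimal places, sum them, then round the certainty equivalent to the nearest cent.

E[u] = 0.125·ln(7300) + 0.875·ln(1900) = 1.1120 + 6.6059 = 7.7179
CE = e^7.7179 ≈ 2248.23

$2,248.23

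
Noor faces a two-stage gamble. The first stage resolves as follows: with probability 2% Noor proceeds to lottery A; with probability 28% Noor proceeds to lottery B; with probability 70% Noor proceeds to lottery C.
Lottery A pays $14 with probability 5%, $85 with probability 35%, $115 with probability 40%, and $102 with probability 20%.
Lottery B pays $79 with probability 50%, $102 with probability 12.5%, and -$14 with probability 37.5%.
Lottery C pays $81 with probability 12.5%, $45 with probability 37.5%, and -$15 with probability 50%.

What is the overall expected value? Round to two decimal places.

$28.75

EV(A) = 0.05 × 14 + 0.35 × 85 + 0.4 × 115 + 0.2 × 102 = 0.7 + 29.75 + 46 + 20.4 = 96.85
EV(B) = 0.5 × 79 + 0.125 × 102 + 0.375 × (-14) = 39.5 + 12.75 − 5.25 = 47
EV(C) = 0.125 × 81 + 0.375 × 45 + 0.5 × (-15) = 10.125 + 16.875 − 7.5 = 19.5
Overall = 0.02 × 96.85 + 0.28 × 47 + 0.7 × 19.5 = 1.937 + 13.16 + 13.65 = 28.747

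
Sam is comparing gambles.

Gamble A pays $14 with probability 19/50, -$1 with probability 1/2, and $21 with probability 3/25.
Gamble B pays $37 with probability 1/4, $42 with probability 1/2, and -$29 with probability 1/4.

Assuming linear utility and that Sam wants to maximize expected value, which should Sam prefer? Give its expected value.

Gamble B ($23)

Gamble A = 19/50 × 14 + 1/2 × (-1) + 3/25 × 21 = 5.32 − 0.5 + 2.52 = 7.34
Gamble B = 1/4 × 37 + 1/2 × 42 + 1/4 × (-29) = 9.25 + 21 − 7.25 = 23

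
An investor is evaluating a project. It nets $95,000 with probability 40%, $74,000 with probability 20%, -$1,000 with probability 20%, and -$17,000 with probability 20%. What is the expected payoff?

$49,200

EV = 0.4 × 95000 + 0.2 × 74000 + 0.2 × (-1000) + 0.2 × (-17000) = 38000 + 14800 − 200 − 3400 = 49200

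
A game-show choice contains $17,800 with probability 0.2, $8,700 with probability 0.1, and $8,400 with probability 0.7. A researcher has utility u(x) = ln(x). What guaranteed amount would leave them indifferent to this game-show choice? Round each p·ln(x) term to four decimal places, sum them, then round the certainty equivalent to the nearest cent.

E[u] = 0.2·ln(17800) + 0.1·ln(8700) + 0.7·ln(8400) = 1.9574 + 0.9071 + 6.3252 = 9.1897
CE = e^9.1897 ≈ 9795.71

$9,795.71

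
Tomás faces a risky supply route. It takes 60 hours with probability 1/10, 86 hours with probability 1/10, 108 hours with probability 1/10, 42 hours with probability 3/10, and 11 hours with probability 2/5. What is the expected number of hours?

42.4 hours

EV = 1/10 × 60 + 1/10 × 86 + 1/10 × 108 + 3/10 × 42 + 2/5 × 11 = 6 + 8.6 + 10.8 + 12.6 + 4.4 = 42.4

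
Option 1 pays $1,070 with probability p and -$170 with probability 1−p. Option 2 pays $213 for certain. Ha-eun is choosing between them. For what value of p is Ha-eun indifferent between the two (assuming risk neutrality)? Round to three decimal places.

p = 0.309

p·1070 + (1−p)·(-170) = 213
1240p − 170 = 213
p = (213 + 170) / 1240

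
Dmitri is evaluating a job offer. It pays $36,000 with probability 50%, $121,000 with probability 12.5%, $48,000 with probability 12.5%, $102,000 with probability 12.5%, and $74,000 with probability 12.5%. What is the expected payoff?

EV = 0.5 × 36000 + 0.125 × 121000 + 0.125 × 48000 + 0.125 × 102000 + 0.125 × 74000 = 18000 + 15125 + 6000 + 12750 + 9250 = 61125

$61,125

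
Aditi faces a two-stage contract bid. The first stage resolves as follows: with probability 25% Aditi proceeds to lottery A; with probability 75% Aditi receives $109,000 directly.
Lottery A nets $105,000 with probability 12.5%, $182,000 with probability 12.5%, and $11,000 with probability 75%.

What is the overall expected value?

EV(A) = 0.125 × 105000 + 0.125 × 182000 + 0.75 × 11000 = 13125 + 22750 + 8250 = 44125
Branch B: 109000 (certain)
Overall = 0.25 × 44125 + 0.75 × 109000 = 11031.25 + 81750 = 92781.25

$92,781.25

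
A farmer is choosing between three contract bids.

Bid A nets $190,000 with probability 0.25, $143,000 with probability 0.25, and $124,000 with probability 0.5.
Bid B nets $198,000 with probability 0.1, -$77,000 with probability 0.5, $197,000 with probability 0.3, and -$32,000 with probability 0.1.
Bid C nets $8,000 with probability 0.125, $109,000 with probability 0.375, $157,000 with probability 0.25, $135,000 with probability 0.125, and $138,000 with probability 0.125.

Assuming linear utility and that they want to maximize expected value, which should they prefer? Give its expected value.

Bid A = 0.25 × 190000 + 0.25 × 143000 + 0.5 × 124000 = 47500 + 35750 + 62000 = 145250
Bid B = 0.1 × 198000 + 0.5 × (-77000) + 0.3 × 197000 + 0.1 × (-32000) = 19800 − 38500 + 59100 − 3200 = 37200
Bid C = 0.125 × 8000 + 0.375 × 109000 + 0.25 × 157000 + 0.125 × 135000 + 0.125 × 138000 = 1000 + 40875 + 39250 + 16875 + 17250 = 115250

Bid A ($145,250)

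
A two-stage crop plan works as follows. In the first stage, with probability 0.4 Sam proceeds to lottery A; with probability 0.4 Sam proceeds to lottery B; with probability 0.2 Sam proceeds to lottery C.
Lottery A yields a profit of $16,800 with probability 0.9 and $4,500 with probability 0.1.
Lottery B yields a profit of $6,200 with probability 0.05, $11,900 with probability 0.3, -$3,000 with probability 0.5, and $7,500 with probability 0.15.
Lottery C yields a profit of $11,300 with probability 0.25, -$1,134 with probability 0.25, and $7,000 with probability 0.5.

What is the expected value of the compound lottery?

$8,838.30

EV(A) = 0.9 × 16800 + 0.1 × 4500 = 15120 + 450 = 15570
EV(B) = 0.05 × 6200 + 0.3 × 11900 + 0.5 × (-3000) + 0.15 × 7500 = 310 + 3570 − 1500 + 1125 = 3505
EV(C) = 0.25 × 11300 + 0.25 × (-1134) + 0.5 × 7000 = 2825 − 283.5 + 3500 = 6041.5
Overall = 0.4 × 15570 + 0.4 × 3505 + 0.2 × 6041.5 = 6228 + 1402 + 1208.3 = 8838.3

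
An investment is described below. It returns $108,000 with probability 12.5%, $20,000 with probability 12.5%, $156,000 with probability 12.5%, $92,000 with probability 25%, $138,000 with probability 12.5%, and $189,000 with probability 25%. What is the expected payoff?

$123,000

EV = 0.125 × 108000 + 0.125 × 20000 + 0.125 × 156000 + 0.25 × 92000 + 0.125 × 138000 + 0.25 × 189000 = 13500 + 2500 + 19500 + 23000 + 17250 + 47250 = 123000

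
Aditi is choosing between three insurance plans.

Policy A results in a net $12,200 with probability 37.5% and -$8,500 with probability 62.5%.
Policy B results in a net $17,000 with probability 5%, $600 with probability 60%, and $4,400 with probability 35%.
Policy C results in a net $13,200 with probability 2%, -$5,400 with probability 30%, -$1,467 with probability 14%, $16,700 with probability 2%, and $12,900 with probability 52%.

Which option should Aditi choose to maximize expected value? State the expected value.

Policy C ($5,480.62)

Policy A = 0.375 × 12200 + 0.625 × (-8500) = 4575 − 5312.5 = -737.5
Policy B = 0.05 × 17000 + 0.6 × 600 + 0.35 × 4400 = 850 + 360 + 1540 = 2750
Policy C = 0.02 × 13200 + 0.3 × (-5400) + 0.14 × (-1467) + 0.02 × 16700 + 0.52 × 12900 = 264 − 1620 − 205.38 + 334 + 6708 = 5480.62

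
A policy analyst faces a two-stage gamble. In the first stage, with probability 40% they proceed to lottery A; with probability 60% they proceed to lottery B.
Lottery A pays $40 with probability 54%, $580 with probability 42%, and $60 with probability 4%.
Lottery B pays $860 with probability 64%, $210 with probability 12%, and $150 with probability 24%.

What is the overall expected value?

$474

EV(A) = 0.54 × 40 + 0.42 × 580 + 0.04 × 60 = 21.6 + 243.6 + 2.4 = 267.6
EV(B) = 0.64 × 860 + 0.12 × 210 + 0.24 × 150 = 550.4 + 25.2 + 36 = 611.6
Overall = 0.4 × 267.6 + 0.6 × 611.6 = 107.04 + 366.96 = 474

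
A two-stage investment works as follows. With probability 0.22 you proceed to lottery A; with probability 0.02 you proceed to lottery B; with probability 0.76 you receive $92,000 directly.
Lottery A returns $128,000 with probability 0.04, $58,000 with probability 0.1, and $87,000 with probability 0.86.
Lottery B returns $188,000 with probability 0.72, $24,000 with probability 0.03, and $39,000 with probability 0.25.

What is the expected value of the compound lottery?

$91,699.40

EV(A) = 0.04 × 128000 + 0.1 × 58000 + 0.86 × 87000 = 5120 + 5800 + 74820 = 85740
EV(B) = 0.72 × 188000 + 0.03 × 24000 + 0.25 × 39000 = 135360 + 720 + 9750 = 145830
Branch C: 92000 (certain)
Overall = 0.22 × 85740 + 0.02 × 145830 + 0.76 × 92000 = 18862.8 + 2916.6 + 69920 = 91699.4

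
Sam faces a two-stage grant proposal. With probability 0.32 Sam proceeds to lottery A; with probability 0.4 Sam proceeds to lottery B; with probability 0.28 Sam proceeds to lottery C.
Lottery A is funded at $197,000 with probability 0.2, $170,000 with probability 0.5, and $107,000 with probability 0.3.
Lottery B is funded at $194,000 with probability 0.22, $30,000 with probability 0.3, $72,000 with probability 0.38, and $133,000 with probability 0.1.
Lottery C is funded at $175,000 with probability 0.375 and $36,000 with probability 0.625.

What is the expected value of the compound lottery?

$111,691

EV(A) = 0.2 × 197000 + 0.5 × 170000 + 0.3 × 107000 = 39400 + 85000 + 32100 = 156500
EV(B) = 0.22 × 194000 + 0.3 × 30000 + 0.38 × 72000 + 0.1 × 133000 = 42680 + 9000 + 27360 + 13300 = 92340
EV(C) = 0.375 × 175000 + 0.625 × 36000 = 65625 + 22500 = 88125
Overall = 0.32 × 156500 + 0.4 × 92340 + 0.28 × 88125 = 50080 + 36936 + 24675 = 111691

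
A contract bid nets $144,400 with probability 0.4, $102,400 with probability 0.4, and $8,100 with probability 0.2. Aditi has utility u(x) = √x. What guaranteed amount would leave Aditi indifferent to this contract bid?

$88,804

E[u] = 0.4·√144400 + 0.4·√102400 + 0.2·√8100 = 0.4·380 + 0.4·320 + 0.2·90 = 298
CE = (298)² = 88804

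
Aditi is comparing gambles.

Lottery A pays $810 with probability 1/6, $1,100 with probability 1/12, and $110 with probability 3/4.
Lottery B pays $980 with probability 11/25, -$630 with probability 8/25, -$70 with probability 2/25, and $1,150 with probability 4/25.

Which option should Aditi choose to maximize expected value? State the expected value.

Lottery A = 1/6 × 810 + 1/12 × 1100 + 3/4 × 110 = 135 + 91.6667 + 82.5 = 309.1667
Lottery B = 11/25 × 980 + 8/25 × (-630) + 2/25 × (-70) + 4/25 × 1150 = 431.2 − 201.6 − 5.6 + 184 = 408

Lottery B ($408)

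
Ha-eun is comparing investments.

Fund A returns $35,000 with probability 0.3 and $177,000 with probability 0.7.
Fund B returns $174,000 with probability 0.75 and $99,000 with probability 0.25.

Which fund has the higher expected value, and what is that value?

Fund B ($155,250)

Fund A = 0.3 × 35000 + 0.7 × 177000 = 10500 + 123900 = 134400
Fund B = 0.75 × 174000 + 0.25 × 99000 = 130500 + 24750 = 155250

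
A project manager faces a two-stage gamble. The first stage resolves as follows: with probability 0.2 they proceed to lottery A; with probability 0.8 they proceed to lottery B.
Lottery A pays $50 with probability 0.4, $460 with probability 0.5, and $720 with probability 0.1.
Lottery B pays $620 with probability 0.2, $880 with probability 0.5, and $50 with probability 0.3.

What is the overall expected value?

$527.60

EV(A) = 0.4 × 50 + 0.5 × 460 + 0.1 × 720 = 20 + 230 + 72 = 322
EV(B) = 0.2 × 620 + 0.5 × 880 + 0.3 × 50 = 124 + 440 + 15 = 579
Overall = 0.2 × 322 + 0.8 × 579 = 64.4 + 463.2 = 527.6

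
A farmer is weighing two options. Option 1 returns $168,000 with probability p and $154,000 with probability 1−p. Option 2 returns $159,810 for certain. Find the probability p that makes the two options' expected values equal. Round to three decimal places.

p = 0.415

p·168000 + (1−p)·154000 = 159810
14000p + 154000 = 159810
p = (159810 − 154000) / 14000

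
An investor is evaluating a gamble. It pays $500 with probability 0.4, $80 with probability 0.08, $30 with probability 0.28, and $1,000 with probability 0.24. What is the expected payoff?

EV = 0.4 × 500 + 0.08 × 80 + 0.28 × 30 + 0.24 × 1000 = 200 + 6.4 + 8.4 + 240 = 454.8

$454.80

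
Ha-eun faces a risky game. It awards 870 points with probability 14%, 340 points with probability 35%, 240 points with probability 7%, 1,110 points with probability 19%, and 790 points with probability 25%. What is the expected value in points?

EV = 0.14 × 870 + 0.35 × 340 + 0.07 × 240 + 0.19 × 1110 + 0.25 × 790 = 121.8 + 119 + 16.8 + 210.9 + 197.5 = 666

666 points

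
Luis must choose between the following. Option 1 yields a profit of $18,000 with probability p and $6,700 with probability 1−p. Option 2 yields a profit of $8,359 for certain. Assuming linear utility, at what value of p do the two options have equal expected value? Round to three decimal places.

p = 0.147

p·18000 + (1−p)·6700 = 8359
11300p + 6700 = 8359
p = (8359 − 6700) / 11300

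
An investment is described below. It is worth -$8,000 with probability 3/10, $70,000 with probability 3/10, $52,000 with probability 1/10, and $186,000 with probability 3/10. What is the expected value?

EV = 3/10 × (-8000) + 3/10 × 70000 + 1/10 × 52000 + 3/10 × 186000 = -2400 + 21000 + 5200 + 55800 = 79600

$79,600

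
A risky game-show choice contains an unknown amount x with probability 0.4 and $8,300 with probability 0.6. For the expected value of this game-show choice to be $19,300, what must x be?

x = $35,800

0.4·x + 0.6·8300 = 19300
0.4·x = 19300 − 4980 = 14320
x = 14320 / 0.4 = 35800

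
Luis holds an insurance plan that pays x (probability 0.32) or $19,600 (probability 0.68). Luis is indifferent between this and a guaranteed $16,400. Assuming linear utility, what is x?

x = $9,600

0.32·x + 0.68·19600 = 16400
0.32·x = 16400 − 13328 = 3072
x = 3072 / 0.32 = 9600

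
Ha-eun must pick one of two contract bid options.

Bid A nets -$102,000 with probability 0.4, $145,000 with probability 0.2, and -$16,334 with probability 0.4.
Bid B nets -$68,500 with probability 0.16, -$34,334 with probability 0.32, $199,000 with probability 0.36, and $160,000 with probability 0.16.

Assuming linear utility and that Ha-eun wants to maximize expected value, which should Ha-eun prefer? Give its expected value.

Bid B ($75,293.12)

Bid A = 0.4 × (-102000) + 0.2 × 145000 + 0.4 × (-16334) = -40800 + 29000 − 6533.6 = -18333.6
Bid B = 0.16 × (-68500) + 0.32 × (-34334) + 0.36 × 199000 + 0.16 × 160000 = -10960 − 10986.88 + 71640 + 25600 = 75293.12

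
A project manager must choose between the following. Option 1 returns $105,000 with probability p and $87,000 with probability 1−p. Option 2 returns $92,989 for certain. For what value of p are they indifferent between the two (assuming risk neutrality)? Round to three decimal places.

p·105000 + (1−p)·87000 = 92989
18000p + 87000 = 92989
p = (92989 − 87000) / 18000

p = 0.333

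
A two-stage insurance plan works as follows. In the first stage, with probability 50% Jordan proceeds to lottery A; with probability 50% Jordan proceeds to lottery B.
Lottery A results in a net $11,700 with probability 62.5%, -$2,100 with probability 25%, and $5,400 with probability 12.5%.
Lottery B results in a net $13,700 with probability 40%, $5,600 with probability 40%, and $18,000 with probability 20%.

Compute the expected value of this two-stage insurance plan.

$9,391.25

EV(A) = 0.625 × 11700 + 0.25 × (-2100) + 0.125 × 5400 = 7312.5 − 525 + 675 = 7462.5
EV(B) = 0.4 × 13700 + 0.4 × 5600 + 0.2 × 18000 = 5480 + 2240 + 3600 = 11320
Overall = 0.5 × 7462.5 + 0.5 × 11320 = 3731.25 + 5660 = 9391.25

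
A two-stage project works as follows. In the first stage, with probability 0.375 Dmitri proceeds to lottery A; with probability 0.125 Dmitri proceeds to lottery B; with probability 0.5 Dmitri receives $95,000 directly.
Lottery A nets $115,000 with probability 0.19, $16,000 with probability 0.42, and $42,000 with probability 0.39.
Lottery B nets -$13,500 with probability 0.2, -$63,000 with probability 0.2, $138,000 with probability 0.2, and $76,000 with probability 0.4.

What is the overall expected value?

$69,693.75

EV(A) = 0.19 × 115000 + 0.42 × 16000 + 0.39 × 42000 = 21850 + 6720 + 16380 = 44950
EV(B) = 0.2 × (-13500) + 0.2 × (-63000) + 0.2 × 138000 + 0.4 × 76000 = -2700 − 12600 + 27600 + 30400 = 42700
Branch C: 95000 (certain)
Overall = 0.375 × 44950 + 0.125 × 42700 + 0.5 × 95000 = 16856.25 + 5337.5 + 47500 = 69693.75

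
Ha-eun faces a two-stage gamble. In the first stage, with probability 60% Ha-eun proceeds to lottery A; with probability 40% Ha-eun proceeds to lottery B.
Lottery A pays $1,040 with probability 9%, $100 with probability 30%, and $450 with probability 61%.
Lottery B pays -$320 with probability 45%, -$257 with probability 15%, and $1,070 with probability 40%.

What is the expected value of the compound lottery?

$337.04

EV(A) = 0.09 × 1040 + 0.3 × 100 + 0.61 × 450 = 93.6 + 30 + 274.5 = 398.1
EV(B) = 0.45 × (-320) + 0.15 × (-257) + 0.4 × 1070 = -144 − 38.55 + 428 = 245.45
Overall = 0.6 × 398.1 + 0.4 × 245.45 = 238.86 + 98.18 = 337.04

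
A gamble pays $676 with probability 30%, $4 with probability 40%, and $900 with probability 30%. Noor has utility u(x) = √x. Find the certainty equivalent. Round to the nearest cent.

E[u] = 0.3·√676 + 0.4·√4 + 0.3·√900 = 0.3·26 + 0.4·2 + 0.3·30 = 17.6
CE = (17.6)² = 309.76

$309.76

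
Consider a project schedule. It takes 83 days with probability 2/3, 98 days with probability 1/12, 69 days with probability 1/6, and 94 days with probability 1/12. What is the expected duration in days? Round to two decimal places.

82.83 days

EV = 2/3 × 83 + 1/12 × 98 + 1/6 × 69 + 1/12 × 94 = 55.3333 + 8.1667 + 11.5 + 7.8333 = 82.8333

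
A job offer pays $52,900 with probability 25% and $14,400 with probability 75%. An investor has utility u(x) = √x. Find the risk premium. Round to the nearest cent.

E[u] = 0.25·√52900 + 0.75·√14400 = 0.25·230 + 0.75·120 = 147.5
CE = (147.5)² = 21756.25
Risk premium = EV − CE = 24025 − 21756.25 = 2268.75

$2,268.75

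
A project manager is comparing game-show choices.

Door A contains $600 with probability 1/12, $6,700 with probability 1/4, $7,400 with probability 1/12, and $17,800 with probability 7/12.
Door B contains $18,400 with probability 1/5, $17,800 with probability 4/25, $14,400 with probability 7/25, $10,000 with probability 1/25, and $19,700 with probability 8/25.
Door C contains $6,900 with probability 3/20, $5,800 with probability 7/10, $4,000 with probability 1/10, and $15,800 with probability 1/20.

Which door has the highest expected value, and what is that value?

Door B ($17,264)

Door A = 1/12 × 600 + 1/4 × 6700 + 1/12 × 7400 + 7/12 × 17800 = 50 + 1675 + 616.6667 + 10383.3333 = 12725
Door B = 1/5 × 18400 + 4/25 × 17800 + 7/25 × 14400 + 1/25 × 10000 + 8/25 × 19700 = 3680 + 2848 + 4032 + 400 + 6304 = 17264
Door C = 3/20 × 6900 + 7/10 × 5800 + 1/10 × 4000 + 1/20 × 15800 = 1035 + 4060 + 400 + 790 = 6285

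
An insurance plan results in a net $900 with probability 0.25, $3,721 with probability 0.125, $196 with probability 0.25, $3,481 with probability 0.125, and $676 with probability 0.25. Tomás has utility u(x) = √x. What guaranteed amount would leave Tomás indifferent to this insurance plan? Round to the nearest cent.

$1,056.25

E[u] = 0.25·√900 + 0.125·√3721 + 0.25·√196 + 0.125·√3481 + 0.25·√676 = 0.25·30 + 0.125·61 + 0.25·14 + 0.125·59 + 0.25·26 = 32.5
CE = (32.5)² = 1056.25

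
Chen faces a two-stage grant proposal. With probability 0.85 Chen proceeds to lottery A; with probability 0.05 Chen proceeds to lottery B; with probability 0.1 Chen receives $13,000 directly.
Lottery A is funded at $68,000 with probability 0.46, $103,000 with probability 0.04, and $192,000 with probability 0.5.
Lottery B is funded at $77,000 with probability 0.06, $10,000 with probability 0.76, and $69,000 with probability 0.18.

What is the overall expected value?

$114,222

EV(A) = 0.46 × 68000 + 0.04 × 103000 + 0.5 × 192000 = 31280 + 4120 + 96000 = 131400
EV(B) = 0.06 × 77000 + 0.76 × 10000 + 0.18 × 69000 = 4620 + 7600 + 12420 = 24640
Branch C: 13000 (certain)
Overall = 0.85 × 131400 + 0.05 × 24640 + 0.1 × 13000 = 111690 + 1232 + 1300 = 114222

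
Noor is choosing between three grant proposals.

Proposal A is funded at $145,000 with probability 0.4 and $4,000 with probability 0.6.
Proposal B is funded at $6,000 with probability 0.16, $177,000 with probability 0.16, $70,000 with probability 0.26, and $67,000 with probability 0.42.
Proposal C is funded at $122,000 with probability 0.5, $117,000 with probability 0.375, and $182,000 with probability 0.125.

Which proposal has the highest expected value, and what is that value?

Proposal A = 0.4 × 145000 + 0.6 × 4000 = 58000 + 2400 = 60400
Proposal B = 0.16 × 6000 + 0.16 × 177000 + 0.26 × 70000 + 0.42 × 67000 = 960 + 28320 + 18200 + 28140 = 75620
Proposal C = 0.5 × 122000 + 0.375 × 117000 + 0.125 × 182000 = 61000 + 43875 + 22750 = 127625

Proposal C ($127,625)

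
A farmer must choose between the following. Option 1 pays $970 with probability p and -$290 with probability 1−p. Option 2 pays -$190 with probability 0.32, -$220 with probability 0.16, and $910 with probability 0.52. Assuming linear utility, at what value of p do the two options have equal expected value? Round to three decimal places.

p = 0.530

EV(Option 2) = 0.32 × (-190) + 0.16 × (-220) + 0.52 × 910 = -60.8 − 35.2 + 473.2 = 377.2
p·970 + (1−p)·(-290) = 377.2
1260p − 290 = 377.2
p = (377.2 + 290) / 1260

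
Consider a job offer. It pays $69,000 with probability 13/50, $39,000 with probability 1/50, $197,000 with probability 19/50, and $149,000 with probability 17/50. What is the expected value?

$144,240

EV = 13/50 × 69000 + 1/50 × 39000 + 19/50 × 197000 + 17/50 × 149000 = 17940 + 780 + 74860 + 50660 = 144240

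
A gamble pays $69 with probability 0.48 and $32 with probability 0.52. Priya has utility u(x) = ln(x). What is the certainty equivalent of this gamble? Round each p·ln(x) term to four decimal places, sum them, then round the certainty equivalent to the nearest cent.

E[u] = 0.48·ln(69) + 0.52·ln(32) = 2.0324 + 1.8022 = 3.8346
CE = e^3.8346 ≈ 46.27

$46.27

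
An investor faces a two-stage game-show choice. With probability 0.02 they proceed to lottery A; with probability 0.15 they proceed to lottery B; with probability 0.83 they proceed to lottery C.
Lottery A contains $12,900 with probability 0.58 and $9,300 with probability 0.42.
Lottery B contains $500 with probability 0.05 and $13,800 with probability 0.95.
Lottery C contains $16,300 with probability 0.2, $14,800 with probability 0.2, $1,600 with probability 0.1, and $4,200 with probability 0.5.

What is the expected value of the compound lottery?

EV(A) = 0.58 × 12900 + 0.42 × 9300 = 7482 + 3906 = 11388
EV(B) = 0.05 × 500 + 0.95 × 13800 = 25 + 13110 = 13135
EV(C) = 0.2 × 16300 + 0.2 × 14800 + 0.1 × 1600 + 0.5 × 4200 = 3260 + 2960 + 160 + 2100 = 8480
Overall = 0.02 × 11388 + 0.15 × 13135 + 0.83 × 8480 = 227.76 + 1970.25 + 7038.4 = 9236.41

$9,236.41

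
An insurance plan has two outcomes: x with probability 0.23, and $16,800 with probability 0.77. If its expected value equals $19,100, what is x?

0.23·x + 0.77·16800 = 19100
0.23·x = 19100 − 12936 = 6164
x = 6164 / 0.23 = 26800

x = $26,800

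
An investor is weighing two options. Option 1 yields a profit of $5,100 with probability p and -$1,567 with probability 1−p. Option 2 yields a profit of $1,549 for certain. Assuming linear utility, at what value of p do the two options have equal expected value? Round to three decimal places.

p = 0.467

p·5100 + (1−p)·(-1567) = 1549
6667p − 1567 = 1549
p = (1549 + 1567) / 6667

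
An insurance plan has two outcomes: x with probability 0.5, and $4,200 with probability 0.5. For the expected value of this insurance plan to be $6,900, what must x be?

0.5·x + 0.5·4200 = 6900
0.5·x = 6900 − 2100 = 4800
x = 4800 / 0.5 = 9600

x = $9,600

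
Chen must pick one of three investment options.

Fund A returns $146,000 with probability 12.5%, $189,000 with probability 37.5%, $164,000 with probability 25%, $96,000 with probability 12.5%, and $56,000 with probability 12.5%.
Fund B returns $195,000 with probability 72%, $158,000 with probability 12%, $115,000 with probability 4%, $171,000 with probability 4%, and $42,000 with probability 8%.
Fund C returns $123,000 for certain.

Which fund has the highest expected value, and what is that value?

Fund B ($174,160)

Fund A = 0.125 × 146000 + 0.375 × 189000 + 0.25 × 164000 + 0.125 × 96000 + 0.125 × 56000 = 18250 + 70875 + 41000 + 12000 + 7000 = 149125
Fund B = 0.72 × 195000 + 0.12 × 158000 + 0.04 × 115000 + 0.04 × 171000 + 0.08 × 42000 = 140400 + 18960 + 4600 + 6840 + 3360 = 174160
Fund C: 123000 (certain)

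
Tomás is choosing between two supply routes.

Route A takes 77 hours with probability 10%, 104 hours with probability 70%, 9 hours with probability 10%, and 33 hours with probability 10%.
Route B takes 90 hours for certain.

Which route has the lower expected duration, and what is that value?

Route A = 0.1 × 77 + 0.7 × 104 + 0.1 × 9 + 0.1 × 33 = 7.7 + 72.8 + 0.9 + 3.3 = 84.7
Route B: 90 (certain)

Route A (84.7 hours)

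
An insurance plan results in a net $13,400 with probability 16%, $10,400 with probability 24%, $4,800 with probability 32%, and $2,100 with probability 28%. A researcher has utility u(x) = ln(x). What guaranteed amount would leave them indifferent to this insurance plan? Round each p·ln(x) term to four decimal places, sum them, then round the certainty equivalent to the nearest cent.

$5,402.95

E[u] = 0.16·ln(13400) + 0.24·ln(10400) + 0.32·ln(4800) + 0.28·ln(2100) = 1.5205 + 2.2199 + 2.7124 + 2.1419 = 8.5947
CE = e^8.5947 ≈ 5402.95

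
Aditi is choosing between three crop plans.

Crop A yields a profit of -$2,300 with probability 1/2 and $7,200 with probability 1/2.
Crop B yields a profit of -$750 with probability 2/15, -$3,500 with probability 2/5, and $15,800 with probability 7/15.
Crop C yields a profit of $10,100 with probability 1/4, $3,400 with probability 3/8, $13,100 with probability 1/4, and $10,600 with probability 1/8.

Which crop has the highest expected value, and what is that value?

Crop C ($8,400)

Crop A = 1/2 × (-2300) + 1/2 × 7200 = -1150 + 3600 = 2450
Crop B = 2/15 × (-750) + 2/5 × (-3500) + 7/15 × 15800 = -100 − 1400 + 7373.3333 = 5873.3333
Crop C = 1/4 × 10100 + 3/8 × 3400 + 1/4 × 13100 + 1/8 × 10600 = 2525 + 1275 + 3275 + 1325 = 8400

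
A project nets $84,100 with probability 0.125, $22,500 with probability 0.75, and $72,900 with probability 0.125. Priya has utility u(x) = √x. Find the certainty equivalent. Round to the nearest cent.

$33,306.25

E[u] = 0.125·√84100 + 0.75·√22500 + 0.125·√72900 = 0.125·290 + 0.75·150 + 0.125·270 = 182.5
CE = (182.5)² = 33306.25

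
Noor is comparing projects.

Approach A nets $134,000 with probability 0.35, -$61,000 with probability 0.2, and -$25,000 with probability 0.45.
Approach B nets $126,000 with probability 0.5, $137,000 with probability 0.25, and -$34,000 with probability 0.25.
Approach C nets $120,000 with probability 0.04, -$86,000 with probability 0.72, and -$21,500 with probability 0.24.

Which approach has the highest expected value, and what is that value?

Approach B ($88,750)

Approach A = 0.35 × 134000 + 0.2 × (-61000) + 0.45 × (-25000) = 46900 − 12200 − 11250 = 23450
Approach B = 0.5 × 126000 + 0.25 × 137000 + 0.25 × (-34000) = 63000 + 34250 − 8500 = 88750
Approach C = 0.04 × 120000 + 0.72 × (-86000) + 0.24 × (-21500) = 4800 − 61920 − 5160 = -62280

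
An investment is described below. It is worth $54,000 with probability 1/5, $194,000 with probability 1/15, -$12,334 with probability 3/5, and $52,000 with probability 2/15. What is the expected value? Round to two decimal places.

$23,266.27

EV = 1/5 × 54000 + 1/15 × 194000 + 3/5 × (-12334) + 2/15 × 52000 = 10800 + 12933.3333 − 7400.4 + 6933.3333 = 23266.2667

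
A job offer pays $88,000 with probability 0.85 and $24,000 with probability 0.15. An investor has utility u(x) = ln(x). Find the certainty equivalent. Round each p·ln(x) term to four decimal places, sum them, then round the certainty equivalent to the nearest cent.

E[u] = 0.85·ln(88000) + 0.15·ln(24000) = 9.6773 + 1.5129 = 11.1902
CE = e^11.1902 ≈ 72417.26

$72,417.26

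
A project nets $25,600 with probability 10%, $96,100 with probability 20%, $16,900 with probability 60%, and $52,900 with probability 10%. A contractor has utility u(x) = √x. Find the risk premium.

E[u] = 0.1·√25600 + 0.2·√96100 + 0.6·√16900 + 0.1·√52900 = 0.1·160 + 0.2·310 + 0.6·130 + 0.1·230 = 179
CE = (179)² = 32041
Risk premium = EV − CE = 37210 − 32041 = 5169

$5,169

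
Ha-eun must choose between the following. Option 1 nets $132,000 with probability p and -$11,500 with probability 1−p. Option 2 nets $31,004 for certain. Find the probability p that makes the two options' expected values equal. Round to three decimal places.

p·132000 + (1−p)·(-11500) = 31004
143500p − 11500 = 31004
p = (31004 + 11500) / 143500

p = 0.296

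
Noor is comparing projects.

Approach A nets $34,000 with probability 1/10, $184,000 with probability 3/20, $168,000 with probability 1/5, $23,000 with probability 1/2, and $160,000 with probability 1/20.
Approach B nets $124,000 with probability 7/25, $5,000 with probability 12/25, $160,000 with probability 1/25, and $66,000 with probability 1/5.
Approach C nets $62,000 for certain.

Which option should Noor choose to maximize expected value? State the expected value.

Approach A ($84,100)

Approach A = 1/10 × 34000 + 3/20 × 184000 + 1/5 × 168000 + 1/2 × 23000 + 1/20 × 160000 = 3400 + 27600 + 33600 + 11500 + 8000 = 84100
Approach B = 7/25 × 124000 + 12/25 × 5000 + 1/25 × 160000 + 1/5 × 66000 = 34720 + 2400 + 6400 + 13200 = 56720
Approach C: 62000 (certain)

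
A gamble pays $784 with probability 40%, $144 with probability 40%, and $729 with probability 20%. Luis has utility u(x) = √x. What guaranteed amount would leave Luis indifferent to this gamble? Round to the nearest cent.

E[u] = 0.4·√784 + 0.4·√144 + 0.2·√729 = 0.4·28 + 0.4·12 + 0.2·27 = 21.4
CE = (21.4)² = 457.96

$457.96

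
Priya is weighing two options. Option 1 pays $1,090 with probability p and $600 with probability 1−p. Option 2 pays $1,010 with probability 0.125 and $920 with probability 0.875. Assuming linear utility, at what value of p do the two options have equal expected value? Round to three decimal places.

EV(Option 2) = 0.125 × 1010 + 0.875 × 920 = 126.25 + 805 = 931.25
p·1090 + (1−p)·600 = 931.25
490p + 600 = 931.25
p = (931.25 − 600) / 490

p = 0.676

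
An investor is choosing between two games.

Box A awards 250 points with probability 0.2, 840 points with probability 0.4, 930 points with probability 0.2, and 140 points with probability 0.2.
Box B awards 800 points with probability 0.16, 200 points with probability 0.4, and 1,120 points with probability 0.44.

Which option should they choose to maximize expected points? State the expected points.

Box A = 0.2 × 250 + 0.4 × 840 + 0.2 × 930 + 0.2 × 140 = 50 + 336 + 186 + 28 = 600
Box B = 0.16 × 800 + 0.4 × 200 + 0.44 × 1120 = 128 + 80 + 492.8 = 700.8

Box B (700.8 points)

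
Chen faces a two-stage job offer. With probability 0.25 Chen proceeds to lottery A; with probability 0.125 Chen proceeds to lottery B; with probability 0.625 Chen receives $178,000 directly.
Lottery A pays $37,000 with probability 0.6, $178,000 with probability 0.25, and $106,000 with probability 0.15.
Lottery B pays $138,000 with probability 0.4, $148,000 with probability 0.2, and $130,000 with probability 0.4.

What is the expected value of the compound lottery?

$149,000

EV(A) = 0.6 × 37000 + 0.25 × 178000 + 0.15 × 106000 = 22200 + 44500 + 15900 = 82600
EV(B) = 0.4 × 138000 + 0.2 × 148000 + 0.4 × 130000 = 55200 + 29600 + 52000 = 136800
Branch C: 178000 (certain)
Overall = 0.25 × 82600 + 0.125 × 136800 + 0.625 × 178000 = 20650 + 17100 + 111250 = 149000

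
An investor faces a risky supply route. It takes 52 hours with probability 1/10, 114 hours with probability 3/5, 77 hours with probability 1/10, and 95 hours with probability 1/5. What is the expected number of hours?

EV = 1/10 × 52 + 3/5 × 114 + 1/10 × 77 + 1/5 × 95 = 5.2 + 68.4 + 7.7 + 19 = 100.3

100.3 hours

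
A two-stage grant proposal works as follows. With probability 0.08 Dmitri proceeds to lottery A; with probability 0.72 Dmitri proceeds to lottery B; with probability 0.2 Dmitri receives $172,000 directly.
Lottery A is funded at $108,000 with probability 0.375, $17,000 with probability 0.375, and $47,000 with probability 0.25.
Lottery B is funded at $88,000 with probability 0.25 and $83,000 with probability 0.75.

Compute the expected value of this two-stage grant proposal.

EV(A) = 0.375 × 108000 + 0.375 × 17000 + 0.25 × 47000 = 40500 + 6375 + 11750 = 58625
EV(B) = 0.25 × 88000 + 0.75 × 83000 = 22000 + 62250 = 84250
Branch C: 172000 (certain)
Overall = 0.08 × 58625 + 0.72 × 84250 + 0.2 × 172000 = 4690 + 60660 + 34400 = 99750

$99,750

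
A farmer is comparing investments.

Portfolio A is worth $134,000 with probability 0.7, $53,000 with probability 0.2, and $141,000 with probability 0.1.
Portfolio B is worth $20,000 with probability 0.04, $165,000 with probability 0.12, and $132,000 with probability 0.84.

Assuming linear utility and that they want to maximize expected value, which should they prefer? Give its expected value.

Portfolio B ($131,480)

Portfolio A = 0.7 × 134000 + 0.2 × 53000 + 0.1 × 141000 = 93800 + 10600 + 14100 = 118500
Portfolio B = 0.04 × 20000 + 0.12 × 165000 + 0.84 × 132000 = 800 + 19800 + 110880 = 131480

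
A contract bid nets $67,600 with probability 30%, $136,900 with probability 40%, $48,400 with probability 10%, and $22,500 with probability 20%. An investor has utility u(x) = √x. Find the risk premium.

E[u] = 0.3·√67600 + 0.4·√136900 + 0.1·√48400 + 0.2·√22500 = 0.3·260 + 0.4·370 + 0.1·220 + 0.2·150 = 278
CE = (278)² = 77284
Risk premium = EV − CE = 84380 − 77284 = 7096

$7,096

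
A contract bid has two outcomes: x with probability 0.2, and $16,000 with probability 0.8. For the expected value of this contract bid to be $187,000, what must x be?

0.2·x + 0.8·16000 = 187000
0.2·x = 187000 − 12800 = 174200
x = 174200 / 0.2 = 871000

x = $871,000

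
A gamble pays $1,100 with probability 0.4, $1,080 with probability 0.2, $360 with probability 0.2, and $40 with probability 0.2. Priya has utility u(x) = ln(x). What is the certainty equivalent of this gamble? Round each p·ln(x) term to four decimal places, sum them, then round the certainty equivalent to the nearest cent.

$451.74

E[u] = 0.4·ln(1100) + 0.2·ln(1080) + 0.2·ln(360) + 0.2·ln(40) = 2.8012 + 1.3969 + 1.1772 + 0.7378 = 6.1131
CE = e^6.1131 ≈ 451.74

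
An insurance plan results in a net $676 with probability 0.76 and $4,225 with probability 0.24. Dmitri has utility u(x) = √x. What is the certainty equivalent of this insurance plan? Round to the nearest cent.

E[u] = 0.76·√676 + 0.24·√4225 = 0.76·26 + 0.24·65 = 35.36
CE = (35.36)² = 1250.3296

$1,250.33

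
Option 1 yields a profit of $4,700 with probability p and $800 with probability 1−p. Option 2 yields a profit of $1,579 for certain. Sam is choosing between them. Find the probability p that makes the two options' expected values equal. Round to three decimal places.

p = 0.200

p·4700 + (1−p)·800 = 1579
3900p + 800 = 1579
p = (1579 − 800) / 3900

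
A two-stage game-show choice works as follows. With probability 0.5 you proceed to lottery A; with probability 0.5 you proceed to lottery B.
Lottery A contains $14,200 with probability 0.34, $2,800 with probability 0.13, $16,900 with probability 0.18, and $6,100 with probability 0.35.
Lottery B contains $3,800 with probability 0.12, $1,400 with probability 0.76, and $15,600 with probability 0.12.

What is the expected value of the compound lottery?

EV(A) = 0.34 × 14200 + 0.13 × 2800 + 0.18 × 16900 + 0.35 × 6100 = 4828 + 364 + 3042 + 2135 = 10369
EV(B) = 0.12 × 3800 + 0.76 × 1400 + 0.12 × 15600 = 456 + 1064 + 1872 = 3392
Overall = 0.5 × 10369 + 0.5 × 3392 = 5184.5 + 1696 = 6880.5

$6,880.50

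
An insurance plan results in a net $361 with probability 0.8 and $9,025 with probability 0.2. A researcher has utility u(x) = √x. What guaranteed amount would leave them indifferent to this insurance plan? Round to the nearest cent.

$1,169.64

E[u] = 0.8·√361 + 0.2·√9025 = 0.8·19 + 0.2·95 = 34.2
CE = (34.2)² = 1169.64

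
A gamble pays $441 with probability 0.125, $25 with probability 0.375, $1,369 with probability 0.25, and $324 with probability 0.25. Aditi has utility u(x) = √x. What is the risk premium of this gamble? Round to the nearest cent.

E[u] = 0.125·√441 + 0.375·√25 + 0.25·√1369 + 0.25·√324 = 0.125·21 + 0.375·5 + 0.25·37 + 0.25·18 = 18.25
CE = (18.25)² = 333.0625
Risk premium = EV − CE = 487.75 − 333.0625 = 154.6875

$154.69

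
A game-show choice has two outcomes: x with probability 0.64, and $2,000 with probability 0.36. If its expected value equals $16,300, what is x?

0.64·x + 0.36·2000 = 16300
0.64·x = 16300 − 720 = 15580
x = 15580 / 0.64 = 24343.75

x = $24,343.75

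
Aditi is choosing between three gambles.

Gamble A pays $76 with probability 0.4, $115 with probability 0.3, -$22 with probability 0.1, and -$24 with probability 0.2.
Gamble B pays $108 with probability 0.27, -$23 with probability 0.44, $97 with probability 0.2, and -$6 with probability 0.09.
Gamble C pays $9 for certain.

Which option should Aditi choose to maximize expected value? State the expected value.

Gamble A ($57.90)

Gamble A = 0.4 × 76 + 0.3 × 115 + 0.1 × (-22) + 0.2 × (-24) = 30.4 + 34.5 − 2.2 − 4.8 = 57.9
Gamble B = 0.27 × 108 + 0.44 × (-23) + 0.2 × 97 + 0.09 × (-6) = 29.16 − 10.12 + 19.4 − 0.54 = 37.9
Gamble C: 9 (certain)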